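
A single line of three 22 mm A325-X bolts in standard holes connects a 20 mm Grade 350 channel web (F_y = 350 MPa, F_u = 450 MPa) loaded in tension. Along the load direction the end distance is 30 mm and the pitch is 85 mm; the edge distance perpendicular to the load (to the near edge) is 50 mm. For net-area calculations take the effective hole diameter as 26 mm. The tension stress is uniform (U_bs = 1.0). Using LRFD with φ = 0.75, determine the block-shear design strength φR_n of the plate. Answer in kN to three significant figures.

Shear plane L_v = 30 + 2·85 = 200 mm; A_gv = 200 × 20 = 4000 mm².
A_nv = (200 − 2.5·26) × 20 = 2700 mm².
A_nt = (50 − 0.5·26) × 20 = 740 mm².
0.6 F_u A_nv = 729 kN; 0.6 F_y A_gv = 840 kN → shear rupture governs the shear term.
R_n = 729 + 1.0 × 450 × 740 / 1000 = 1062 kN.
Design strength φR_n = 0.75 × 1062 = 796 kN.

796 kN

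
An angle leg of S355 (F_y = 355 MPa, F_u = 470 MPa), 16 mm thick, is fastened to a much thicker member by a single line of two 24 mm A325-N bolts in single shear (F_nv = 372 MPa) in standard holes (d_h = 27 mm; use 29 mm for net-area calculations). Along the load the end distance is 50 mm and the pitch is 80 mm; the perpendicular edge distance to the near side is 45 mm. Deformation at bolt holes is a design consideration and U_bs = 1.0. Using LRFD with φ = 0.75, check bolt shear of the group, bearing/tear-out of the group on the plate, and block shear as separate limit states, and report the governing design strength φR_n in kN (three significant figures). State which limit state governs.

Bolt shear: A_b = π·24²/4 = 452.4 mm²; R_n = 372 × 452.4 × 2 × 1 / 1000 = 336.6 kN → 0.75 × 336.6 = 252 kN.
Bearing: edge l_c = 36.5, r_n = 329.4 kN; interior l_c = 53, r_n = 433.2 kN; R_n = 329.4 + 1·433.2 = 762.5 kN → 572 kN.
Block shear: A_gv = 2080, A_nv = 1384, A_nt = 488 mm²; R_n = min(0.6F_uA_nv, 0.6F_yA_gv) + U_bs·F_u·A_nt = 619.6 kN → 465 kN.
Bolt shear governs: 252 kN.

252 kN (bolt shear governs)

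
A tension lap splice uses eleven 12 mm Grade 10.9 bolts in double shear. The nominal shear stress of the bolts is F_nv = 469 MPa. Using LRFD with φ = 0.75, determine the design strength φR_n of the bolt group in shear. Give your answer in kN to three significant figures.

A_b = π × 12² / 4 = 113.1 mm².
R_n = F_nv · A_b · n · n_s = 469 × 113.1 × 11 × 2 / 1000 = 1167 kN.
Design strength φR_n = 0.75 × 1167 = 875 kN.

875 kN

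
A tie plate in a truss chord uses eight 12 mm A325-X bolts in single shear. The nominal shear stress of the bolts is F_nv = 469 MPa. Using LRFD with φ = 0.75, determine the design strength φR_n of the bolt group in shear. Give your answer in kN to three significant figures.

318 kN

A_b = π × 12² / 4 = 113.1 mm².
R_n = F_nv · A_b · n · n_s = 469 × 113.1 × 8 × 1 / 1000 = 424.3 kN.
Design strength φR_n = 0.75 × 424.3 = 318 kN.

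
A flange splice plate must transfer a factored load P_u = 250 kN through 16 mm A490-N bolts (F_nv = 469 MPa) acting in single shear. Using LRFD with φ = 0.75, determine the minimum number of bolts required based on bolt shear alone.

4 bolts

A_b = π·16²/4 = 201.1 mm².
Per-bolt design strength φR_n = 0.75 × 469 × 201.1 × 1 / 1000 = 70.72 kN.
n ≥ 250 / 70.72 = 3.535 → use 4 bolts.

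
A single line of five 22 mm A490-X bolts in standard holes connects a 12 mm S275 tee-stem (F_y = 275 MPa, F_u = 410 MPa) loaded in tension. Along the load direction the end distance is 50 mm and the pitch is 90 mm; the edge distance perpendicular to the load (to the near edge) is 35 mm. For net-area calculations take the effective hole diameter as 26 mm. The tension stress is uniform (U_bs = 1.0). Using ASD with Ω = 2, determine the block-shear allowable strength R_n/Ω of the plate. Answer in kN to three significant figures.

460 kN

Shear plane L_v = 50 + 4·90 = 410 mm; A_gv = 410 × 12 = 4920 mm².
A_nv = (410 − 4.5·26) × 12 = 3516 mm².
A_nt = (35 − 0.5·26) × 12 = 264 mm².
0.6 F_u A_nv = 864.9 kN; 0.6 F_y A_gv = 811.8 kN → shear yielding governs the shear term.
R_n = 811.8 + 1.0 × 410 × 264 / 1000 = 920 kN.
Allowable strength R_n/Ω = 920 / 2 = 460 kN.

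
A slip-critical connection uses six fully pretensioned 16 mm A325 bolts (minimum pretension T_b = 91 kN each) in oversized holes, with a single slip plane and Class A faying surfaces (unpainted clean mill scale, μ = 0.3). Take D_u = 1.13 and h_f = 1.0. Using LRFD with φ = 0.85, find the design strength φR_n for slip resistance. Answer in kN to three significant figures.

157 kN

R_n = μ · D_u · h_f · T_b · n_s · n_b = 0.3 × 1.13 × 1.0 × 91 × 1 × 6 = 185.1 kN.
Design strength φR_n = 0.85 × 185.1 = 157 kN.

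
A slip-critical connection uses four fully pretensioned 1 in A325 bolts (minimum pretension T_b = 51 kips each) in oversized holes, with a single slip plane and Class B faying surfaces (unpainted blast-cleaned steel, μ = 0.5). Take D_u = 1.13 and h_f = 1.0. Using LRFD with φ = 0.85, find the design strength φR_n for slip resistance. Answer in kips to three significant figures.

98 kips

R_n = μ · D_u · h_f · T_b · n_s · n_b = 0.5 × 1.13 × 1.0 × 51 × 1 × 4 = 115.3 kips.
Design strength φR_n = 0.85 × 115.3 = 98 kips.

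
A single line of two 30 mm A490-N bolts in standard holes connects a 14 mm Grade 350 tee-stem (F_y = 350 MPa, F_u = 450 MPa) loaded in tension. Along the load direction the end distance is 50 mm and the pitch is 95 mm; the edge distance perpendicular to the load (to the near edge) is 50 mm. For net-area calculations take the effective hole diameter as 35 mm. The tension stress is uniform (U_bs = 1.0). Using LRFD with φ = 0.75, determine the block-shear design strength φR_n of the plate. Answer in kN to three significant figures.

Shear plane L_v = 50 + 1·95 = 145 mm; A_gv = 145 × 14 = 2030 mm².
A_nv = (145 − 1.5·35) × 14 = 1295 mm².
A_nt = (50 − 0.5·35) × 14 = 455 mm².
0.6 F_u A_nv = 349.7 kN; 0.6 F_y A_gv = 426.3 kN → shear rupture governs the shear term.
R_n = 349.7 + 1.0 × 450 × 455 / 1000 = 554.4 kN.
Design strength φR_n = 0.75 × 554.4 = 416 kN.

416 kN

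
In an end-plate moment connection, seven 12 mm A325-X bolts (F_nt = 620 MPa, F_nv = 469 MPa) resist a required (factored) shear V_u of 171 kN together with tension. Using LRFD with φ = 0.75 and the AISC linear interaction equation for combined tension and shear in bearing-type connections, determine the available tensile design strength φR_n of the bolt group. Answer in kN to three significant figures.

253 kN

A_b = π·12²/4 = 113.1 mm²; f_rv = 171 × 1000 / (7 × 113.1) = 216 MPa.
F'_nt = 1.3 F_nt − (F_nt / φF_nv) f_rv = 1.3·620 − (620/(0.75·469))·216 = 425.3 MPa, capped at F_nt → F'_nt = 425.3 MPa.
R_n = F'_nt · A_b · n = 425.3 × 113.1 × 7 / 1000 = 336.7 kN.
Design strength φR_n = 0.75 × 336.7 = 253 kN.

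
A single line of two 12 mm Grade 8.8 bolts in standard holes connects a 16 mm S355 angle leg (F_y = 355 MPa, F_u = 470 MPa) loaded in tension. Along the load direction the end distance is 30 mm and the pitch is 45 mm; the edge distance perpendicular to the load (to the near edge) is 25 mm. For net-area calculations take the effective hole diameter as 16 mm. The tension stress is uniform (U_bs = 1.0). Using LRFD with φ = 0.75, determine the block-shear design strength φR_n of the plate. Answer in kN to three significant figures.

Shear plane L_v = 30 + 1·45 = 75 mm; A_gv = 75 × 16 = 1200 mm².
A_nv = (75 − 1.5·16) × 16 = 816 mm².
A_nt = (25 − 0.5·16) × 16 = 272 mm².
0.6 F_u A_nv = 230.1 kN; 0.6 F_y A_gv = 255.6 kN → shear rupture governs the shear term.
R_n = 230.1 + 1.0 × 470 × 272 / 1000 = 358 kN.
Design strength φR_n = 0.75 × 358 = 268 kN.

268 kN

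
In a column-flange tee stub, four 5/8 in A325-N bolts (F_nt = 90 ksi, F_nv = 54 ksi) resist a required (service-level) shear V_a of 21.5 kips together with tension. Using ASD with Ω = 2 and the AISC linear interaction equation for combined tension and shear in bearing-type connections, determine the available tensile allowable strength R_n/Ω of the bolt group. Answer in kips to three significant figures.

A_b = π·0.625²/4 = 0.3068 in²; f_rv = 21.5 / (4 × 0.3068) = 17.52 ksi.
F'_nt = 1.3 F_nt − (Ω F_nt / F_nv) f_rv = 1.3·90 − (2·90/54)·17.52 = 58.6 ksi, capped at F_nt → F'_nt = 58.6 ksi.
R_n = F'_nt · A_b · n = 58.6 × 0.3068 × 4 = 71.91 kips.
Allowable strength R_n/Ω = 71.91 / 2 = 36 kips.

36 kips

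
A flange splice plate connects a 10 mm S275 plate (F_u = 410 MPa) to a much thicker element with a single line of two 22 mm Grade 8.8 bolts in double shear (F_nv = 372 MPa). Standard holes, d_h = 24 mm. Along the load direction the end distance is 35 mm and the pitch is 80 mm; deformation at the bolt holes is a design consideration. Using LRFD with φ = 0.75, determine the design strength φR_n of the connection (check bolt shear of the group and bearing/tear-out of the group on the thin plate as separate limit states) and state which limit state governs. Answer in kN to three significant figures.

247 kN (bearing governs)

Bolt shear: A_b = π·22²/4 = 380.1 mm²; R_n = 372 × 380.1 × 2 × 2 / 1000 = 565.6 kN → 0.75 × 565.6 = 424 kN.
Bearing (1.2 l_c t F_u ≤ 2.4 d t F_u): upper limit = 2.4·22·10·410 / 1000 = 216.5 kN.
  Edge l_c = 35 − 24/2 = 23 → r_n = 113.2 kN; interior l_c = 80 − 24 = 56 → r_n = 216.5 kN.
  R_n,bearing = 1·113.2 + 1·216.5 = 329.6 kN → 0.75 × 329.6 = 247 kN.
Bearing governs: 247 kN.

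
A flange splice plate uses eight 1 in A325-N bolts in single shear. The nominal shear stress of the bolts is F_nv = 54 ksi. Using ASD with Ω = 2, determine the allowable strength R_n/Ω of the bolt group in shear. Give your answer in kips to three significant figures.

A_b = π × 1² / 4 = 0.7854 in².
R_n = F_nv · A_b · n · n_s = 54 × 0.7854 × 8 × 1 = 339.3 kips.
Allowable strength R_n/Ω = 339.3 / 2 = 170 kips.

170 kips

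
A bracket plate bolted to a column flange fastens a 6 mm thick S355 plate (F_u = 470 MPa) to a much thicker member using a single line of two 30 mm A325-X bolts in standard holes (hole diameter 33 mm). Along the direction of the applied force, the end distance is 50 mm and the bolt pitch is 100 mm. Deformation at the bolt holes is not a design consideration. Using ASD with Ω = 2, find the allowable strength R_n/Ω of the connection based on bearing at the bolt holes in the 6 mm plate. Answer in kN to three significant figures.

198 kN

Per bolt r_n = 1.5 l_c t F_u ≤ 3.0 d t F_u; upper limit = 3.0 × 30 × 6 × 470 / 1000 = 253.8 kN.
Edge bolt: l_c = 50 − 33/2 = 33.5 mm → 1.5 × 33.5 × 6 × 470 / 1000 = 141.7 → r_n = 141.7 kN.
Interior bolts: l_c = 100 − 33 = 67 mm → 1.5 × 67 × 6 × 470 / 1000 = 283.4 → r_n = 253.8 kN.
R_n = 1 × 141.7 + 1 × 253.8 = 395.5 kN.
Allowable strength R_n/Ω = 395.5 / 2 = 198 kN.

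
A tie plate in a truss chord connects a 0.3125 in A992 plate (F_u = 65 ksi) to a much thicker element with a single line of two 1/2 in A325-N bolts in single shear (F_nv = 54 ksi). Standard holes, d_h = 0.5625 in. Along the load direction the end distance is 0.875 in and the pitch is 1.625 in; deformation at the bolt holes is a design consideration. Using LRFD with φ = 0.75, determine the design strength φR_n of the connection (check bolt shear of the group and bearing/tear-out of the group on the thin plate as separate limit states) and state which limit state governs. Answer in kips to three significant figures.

Bolt shear: A_b = π·0.5²/4 = 0.1963 in²; R_n = 54 × 0.1963 × 2 × 1 = 21.21 kips → 0.75 × 21.21 = 15.9 kips.
Bearing (1.2 l_c t F_u ≤ 2.4 d t F_u): upper limit = 2.4·0.5·0.3125·65 = 24.38 kips.
  Edge l_c = 0.875 − 0.5625/2 = 0.5938 → r_n = 14.47 kips; interior l_c = 1.625 − 0.5625 = 1.062 → r_n = 24.38 kips.
  R_n,bearing = 1·14.47 + 1·24.38 = 38.85 kips → 0.75 × 38.85 = 29.1 kips.
Bolt shear governs: 15.9 kips.

15.9 kips (bolt shear governs)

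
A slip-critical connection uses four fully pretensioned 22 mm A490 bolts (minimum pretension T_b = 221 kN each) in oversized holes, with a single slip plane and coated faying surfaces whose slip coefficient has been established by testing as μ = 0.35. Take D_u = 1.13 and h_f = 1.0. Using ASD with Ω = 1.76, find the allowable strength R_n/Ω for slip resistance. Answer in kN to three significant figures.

199 kN

R_n = μ · D_u · h_f · T_b · n_s · n_b = 0.35 × 1.13 × 1.0 × 221 × 1 × 4 = 349.6 kN.
Allowable strength R_n/Ω = 349.6 / 1.76 = 199 kN.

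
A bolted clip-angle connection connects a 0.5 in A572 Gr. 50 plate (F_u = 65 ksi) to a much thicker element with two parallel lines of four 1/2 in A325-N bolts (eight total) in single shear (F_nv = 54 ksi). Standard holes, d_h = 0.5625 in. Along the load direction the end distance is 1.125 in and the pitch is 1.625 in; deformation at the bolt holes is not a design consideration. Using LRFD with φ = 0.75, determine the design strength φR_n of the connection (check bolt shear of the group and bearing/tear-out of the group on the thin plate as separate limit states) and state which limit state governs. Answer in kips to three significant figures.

Bolt shear: A_b = π·0.5²/4 = 0.1963 in²; R_n = 54 × 0.1963 × 8 × 1 = 84.82 kips → 0.75 × 84.82 = 63.6 kips.
Bearing (1.5 l_c t F_u ≤ 3.0 d t F_u): upper limit = 3.0·0.5·0.5·65 = 48.75 kips.
  Edge l_c = 1.125 − 0.5625/2 = 0.8438 → r_n = 41.13 kips; interior l_c = 1.625 − 0.5625 = 1.062 → r_n = 48.75 kips.
  R_n,bearing = 2·41.13 + 6·48.75 = 374.8 kips → 0.75 × 374.8 = 281 kips.
Bolt shear governs: 63.6 kips.

63.6 kips (bolt shear governs)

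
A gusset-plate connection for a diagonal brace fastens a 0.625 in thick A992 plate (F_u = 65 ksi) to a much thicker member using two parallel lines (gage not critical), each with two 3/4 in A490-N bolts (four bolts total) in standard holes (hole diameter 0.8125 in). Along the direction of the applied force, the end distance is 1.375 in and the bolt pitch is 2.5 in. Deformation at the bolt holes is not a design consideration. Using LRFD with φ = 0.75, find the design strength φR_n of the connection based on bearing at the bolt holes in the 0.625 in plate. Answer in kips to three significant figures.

226 kips

Per bolt r_n = 1.5 l_c t F_u ≤ 3.0 d t F_u; upper limit = 3.0 × 0.75 × 0.625 × 65 = 91.41 kips.
Edge bolt: l_c = 1.375 − 0.8125/2 = 0.9688 in → 1.5 × 0.9688 × 0.625 × 65 = 59.03 → r_n = 59.03 kips.
Interior bolts: l_c = 2.5 − 0.8125 = 1.688 in → 1.5 × 1.688 × 0.625 × 65 = 102.8 → r_n = 91.41 kips.
R_n = 2 × 59.03 + 2 × 91.41 = 300.9 kips.
Design strength φR_n = 0.75 × 300.9 = 226 kips.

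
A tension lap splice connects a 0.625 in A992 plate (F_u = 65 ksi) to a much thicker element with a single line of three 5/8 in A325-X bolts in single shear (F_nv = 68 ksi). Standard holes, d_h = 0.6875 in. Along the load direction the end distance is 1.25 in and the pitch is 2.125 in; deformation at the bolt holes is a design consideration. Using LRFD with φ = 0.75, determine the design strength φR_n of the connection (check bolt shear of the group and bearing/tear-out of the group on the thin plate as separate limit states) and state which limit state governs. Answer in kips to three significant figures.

Bolt shear: A_b = π·0.625²/4 = 0.3068 in²; R_n = 68 × 0.3068 × 3 × 1 = 62.59 kips → 0.75 × 62.59 = 46.9 kips.
Bearing (1.2 l_c t F_u ≤ 2.4 d t F_u): upper limit = 2.4·0.625·0.625·65 = 60.94 kips.
  Edge l_c = 1.25 − 0.6875/2 = 0.9062 → r_n = 44.18 kips; interior l_c = 2.125 − 0.6875 = 1.438 → r_n = 60.94 kips.
  R_n,bearing = 1·44.18 + 2·60.94 = 166.1 kips → 0.75 × 166.1 = 125 kips.
Bolt shear governs: 46.9 kips.

46.9 kips (bolt shear governs)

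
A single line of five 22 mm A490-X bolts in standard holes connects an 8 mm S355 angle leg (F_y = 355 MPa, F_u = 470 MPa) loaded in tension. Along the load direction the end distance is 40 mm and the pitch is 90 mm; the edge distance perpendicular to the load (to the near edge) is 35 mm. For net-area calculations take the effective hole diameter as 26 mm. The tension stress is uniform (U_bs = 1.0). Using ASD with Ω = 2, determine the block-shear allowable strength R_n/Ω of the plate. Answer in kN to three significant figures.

Shear plane L_v = 40 + 4·90 = 400 mm; A_gv = 400 × 8 = 3200 mm².
A_nv = (400 − 4.5·26) × 8 = 2264 mm².
A_nt = (35 − 0.5·26) × 8 = 176 mm².
0.6 F_u A_nv = 638.4 kN; 0.6 F_y A_gv = 681.6 kN → shear rupture governs the shear term.
R_n = 638.4 + 1.0 × 470 × 176 / 1000 = 721.2 kN.
Allowable strength R_n/Ω = 721.2 / 2 = 361 kN.

361 kN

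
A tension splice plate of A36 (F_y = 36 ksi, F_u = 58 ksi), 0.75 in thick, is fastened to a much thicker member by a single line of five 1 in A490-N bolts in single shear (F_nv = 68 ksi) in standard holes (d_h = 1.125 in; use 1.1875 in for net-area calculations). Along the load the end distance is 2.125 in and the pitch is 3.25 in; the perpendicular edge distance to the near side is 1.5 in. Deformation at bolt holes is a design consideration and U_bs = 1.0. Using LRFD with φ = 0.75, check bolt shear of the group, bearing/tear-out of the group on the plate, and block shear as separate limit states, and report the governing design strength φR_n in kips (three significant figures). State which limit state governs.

200 kips (bolt shear governs)

Bolt shear: A_b = π·1²/4 = 0.7854 in²; R_n = 68 × 0.7854 × 5 × 1 = 267 kips → 0.75 × 267 = 200 kips.
Bearing: edge l_c = 1.562, r_n = 81.56 kips; interior l_c = 2.125, r_n = 104.4 kips; R_n = 81.56 + 4·104.4 = 499.2 kips → 374 kips.
Block shear: A_gv = 11.34, A_nv = 7.336, A_nt = 0.6797 in²; R_n = min(0.6F_uA_nv, 0.6F_yA_gv) + U_bs·F_u·A_nt = 284.4 kips → 213 kips.
Bolt shear governs: 200 kips.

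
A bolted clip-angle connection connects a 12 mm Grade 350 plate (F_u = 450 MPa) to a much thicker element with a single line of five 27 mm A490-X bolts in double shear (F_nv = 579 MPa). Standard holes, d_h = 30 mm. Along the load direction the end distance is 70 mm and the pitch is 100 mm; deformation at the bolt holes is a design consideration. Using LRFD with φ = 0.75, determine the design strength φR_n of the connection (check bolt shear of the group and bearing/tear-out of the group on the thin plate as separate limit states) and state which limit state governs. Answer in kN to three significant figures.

1310 kN (bearing governs)

Bolt shear: A_b = π·27²/4 = 572.6 mm²; R_n = 579 × 572.6 × 5 × 2 / 1000 = 3315 kN → 0.75 × 3315 = 2490 kN.
Bearing (1.2 l_c t F_u ≤ 2.4 d t F_u): upper limit = 2.4·27·12·450 / 1000 = 349.9 kN.
  Edge l_c = 70 − 30/2 = 55 → r_n = 349.9 kN; interior l_c = 100 − 30 = 70 → r_n = 349.9 kN.
  R_n,bearing = 1·349.9 + 4·349.9 = 1750 kN → 0.75 × 1750 = 1310 kN.
Bearing governs: 1310 kN.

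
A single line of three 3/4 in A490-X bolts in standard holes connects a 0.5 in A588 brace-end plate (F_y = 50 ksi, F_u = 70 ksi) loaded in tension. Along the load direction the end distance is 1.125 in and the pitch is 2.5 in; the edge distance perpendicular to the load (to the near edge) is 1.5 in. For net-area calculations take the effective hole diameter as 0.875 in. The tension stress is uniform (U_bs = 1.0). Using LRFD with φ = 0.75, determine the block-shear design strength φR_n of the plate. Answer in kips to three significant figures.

89.9 kips

Shear plane L_v = 1.125 + 2·2.5 = 6.125 in; A_gv = 6.125 × 0.5 = 3.062 in².
A_nv = (6.125 − 2.5·0.875) × 0.5 = 1.969 in².
A_nt = (1.5 − 0.5·0.875) × 0.5 = 0.5312 in².
0.6 F_u A_nv = 82.69 kips; 0.6 F_y A_gv = 91.88 kips → shear rupture governs the shear term.
R_n = 82.69 + 1.0 × 70 × 0.5312 = 119.9 kips.
Design strength φR_n = 0.75 × 119.9 = 89.9 kips.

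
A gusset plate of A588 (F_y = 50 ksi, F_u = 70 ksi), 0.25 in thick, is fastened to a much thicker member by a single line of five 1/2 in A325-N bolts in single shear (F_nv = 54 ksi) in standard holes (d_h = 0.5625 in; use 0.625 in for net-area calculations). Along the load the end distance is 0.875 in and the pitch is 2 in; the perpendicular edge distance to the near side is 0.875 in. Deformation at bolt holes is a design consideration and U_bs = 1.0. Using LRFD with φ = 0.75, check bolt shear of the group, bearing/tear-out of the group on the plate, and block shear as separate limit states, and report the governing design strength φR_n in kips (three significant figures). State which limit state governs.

39.8 kips (bolt shear governs)

Bolt shear: A_b = π·0.5²/4 = 0.1963 in²; R_n = 54 × 0.1963 × 5 × 1 = 53.01 kips → 0.75 × 53.01 = 39.8 kips.
Bearing: edge l_c = 0.5938, r_n = 12.47 kips; interior l_c = 1.438, r_n = 21 kips; R_n = 12.47 + 4·21 = 96.47 kips → 72.4 kips.
Block shear: A_gv = 2.219, A_nv = 1.516, A_nt = 0.1406 in²; R_n = min(0.6F_uA_nv, 0.6F_yA_gv) + U_bs·F_u·A_nt = 73.5 kips → 55.1 kips.
Bolt shear governs: 39.8 kips.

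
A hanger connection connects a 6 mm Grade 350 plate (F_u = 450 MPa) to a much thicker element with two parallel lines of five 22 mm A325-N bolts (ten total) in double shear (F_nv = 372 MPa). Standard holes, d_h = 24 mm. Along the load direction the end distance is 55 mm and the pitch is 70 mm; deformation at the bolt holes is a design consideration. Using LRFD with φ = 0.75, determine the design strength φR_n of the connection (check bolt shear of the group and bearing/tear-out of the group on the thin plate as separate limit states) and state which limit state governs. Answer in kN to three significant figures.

Bolt shear: A_b = π·22²/4 = 380.1 mm²; R_n = 372 × 380.1 × 10 × 2 / 1000 = 2828 kN → 0.75 × 2828 = 2120 kN.
Bearing (1.2 l_c t F_u ≤ 2.4 d t F_u): upper limit = 2.4·22·6·450 / 1000 = 142.6 kN.
  Edge l_c = 55 − 24/2 = 43 → r_n = 139.3 kN; interior l_c = 70 − 24 = 46 → r_n = 142.6 kN.
  R_n,bearing = 2·139.3 + 8·142.6 = 1419 kN → 0.75 × 1419 = 1060 kN.
Bearing governs: 1060 kN.

1060 kN (bearing governs)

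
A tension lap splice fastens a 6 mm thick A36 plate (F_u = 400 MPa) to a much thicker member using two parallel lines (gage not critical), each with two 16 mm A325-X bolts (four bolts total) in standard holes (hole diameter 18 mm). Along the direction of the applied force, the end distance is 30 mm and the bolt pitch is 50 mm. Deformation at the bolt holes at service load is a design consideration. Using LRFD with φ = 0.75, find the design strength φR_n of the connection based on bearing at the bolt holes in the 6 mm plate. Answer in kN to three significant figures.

229 kN

Per bolt r_n = 1.2 l_c t F_u ≤ 2.4 d t F_u; upper limit = 2.4 × 16 × 6 × 400 / 1000 = 92.16 kN.
Edge bolt: l_c = 30 − 18/2 = 21 mm → 1.2 × 21 × 6 × 400 / 1000 = 60.48 → r_n = 60.48 kN.
Interior bolts: l_c = 50 − 18 = 32 mm → 1.2 × 32 × 6 × 400 / 1000 = 92.16 → r_n = 92.16 kN.
R_n = 2 × 60.48 + 2 × 92.16 = 305.3 kN.
Design strength φR_n = 0.75 × 305.3 = 229 kN.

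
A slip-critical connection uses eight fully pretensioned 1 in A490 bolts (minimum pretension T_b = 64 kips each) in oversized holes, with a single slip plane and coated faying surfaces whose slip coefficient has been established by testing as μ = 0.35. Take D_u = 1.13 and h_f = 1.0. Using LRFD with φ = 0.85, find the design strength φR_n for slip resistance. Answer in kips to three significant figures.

R_n = μ · D_u · h_f · T_b · n_s · n_b = 0.35 × 1.13 × 1.0 × 64 × 1 × 8 = 202.5 kips.
Design strength φR_n = 0.85 × 202.5 = 172 kips.

172 kips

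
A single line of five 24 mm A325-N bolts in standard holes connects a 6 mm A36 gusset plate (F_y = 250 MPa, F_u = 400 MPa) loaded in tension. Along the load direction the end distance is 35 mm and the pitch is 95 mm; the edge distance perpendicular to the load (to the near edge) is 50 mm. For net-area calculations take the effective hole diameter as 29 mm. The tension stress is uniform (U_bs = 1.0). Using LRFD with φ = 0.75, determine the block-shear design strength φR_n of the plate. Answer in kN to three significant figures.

344 kN

Shear plane L_v = 35 + 4·95 = 415 mm; A_gv = 415 × 6 = 2490 mm².
A_nv = (415 − 4.5·29) × 6 = 1707 mm².
A_nt = (50 − 0.5·29) × 6 = 213 mm².
0.6 F_u A_nv = 409.7 kN; 0.6 F_y A_gv = 373.5 kN → shear yielding governs the shear term.
R_n = 373.5 + 1.0 × 400 × 213 / 1000 = 458.7 kN.
Design strength φR_n = 0.75 × 458.7 = 344 kN.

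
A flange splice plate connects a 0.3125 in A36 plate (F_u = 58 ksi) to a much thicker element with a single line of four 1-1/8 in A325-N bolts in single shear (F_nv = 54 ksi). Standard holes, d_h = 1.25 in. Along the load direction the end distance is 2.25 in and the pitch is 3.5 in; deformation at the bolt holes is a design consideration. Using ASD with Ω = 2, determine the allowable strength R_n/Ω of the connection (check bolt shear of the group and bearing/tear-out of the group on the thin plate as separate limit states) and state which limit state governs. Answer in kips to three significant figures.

91.1 kips (bearing governs)

Bolt shear: A_b = π·1.125²/4 = 0.994 in²; R_n = 54 × 0.994 × 4 × 1 = 214.7 kips → 214.7 / 2 = 107 kips.
Bearing (1.2 l_c t F_u ≤ 2.4 d t F_u): upper limit = 2.4·1.125·0.3125·58 = 48.94 kips.
  Edge l_c = 2.25 − 1.25/2 = 1.625 → r_n = 35.34 kips; interior l_c = 3.5 − 1.25 = 2.25 → r_n = 48.94 kips.
  R_n,bearing = 1·35.34 + 3·48.94 = 182.2 kips → 182.2 / 2 = 91.1 kips.
Bearing governs: 91.1 kips.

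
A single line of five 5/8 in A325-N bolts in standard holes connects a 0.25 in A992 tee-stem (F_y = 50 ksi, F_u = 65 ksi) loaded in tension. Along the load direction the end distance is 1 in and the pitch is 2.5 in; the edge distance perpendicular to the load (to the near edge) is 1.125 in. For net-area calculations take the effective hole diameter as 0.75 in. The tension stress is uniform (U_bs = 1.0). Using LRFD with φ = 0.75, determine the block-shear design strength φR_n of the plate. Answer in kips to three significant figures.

64.9 kips

Shear plane L_v = 1 + 4·2.5 = 11 in; A_gv = 11 × 0.25 = 2.75 in².
A_nv = (11 − 4.5·0.75) × 0.25 = 1.906 in².
A_nt = (1.125 − 0.5·0.75) × 0.25 = 0.1875 in².
0.6 F_u A_nv = 74.34 kips; 0.6 F_y A_gv = 82.5 kips → shear rupture governs the shear term.
R_n = 74.34 + 1.0 × 65 × 0.1875 = 86.53 kips.
Design strength φR_n = 0.75 × 86.53 = 64.9 kips.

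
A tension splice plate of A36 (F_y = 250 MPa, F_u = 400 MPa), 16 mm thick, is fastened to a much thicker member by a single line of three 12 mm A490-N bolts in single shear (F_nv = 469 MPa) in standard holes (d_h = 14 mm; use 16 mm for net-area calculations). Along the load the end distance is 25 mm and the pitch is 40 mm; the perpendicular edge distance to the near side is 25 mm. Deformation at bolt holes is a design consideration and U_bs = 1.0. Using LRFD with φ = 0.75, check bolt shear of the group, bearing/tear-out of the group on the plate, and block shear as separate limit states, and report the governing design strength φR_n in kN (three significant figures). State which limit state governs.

Bolt shear: A_b = π·12²/4 = 113.1 mm²; R_n = 469 × 113.1 × 3 × 1 / 1000 = 159.1 kN → 0.75 × 159.1 = 119 kN.
Bearing: edge l_c = 18, r_n = 138.2 kN; interior l_c = 26, r_n = 184.3 kN; R_n = 138.2 + 2·184.3 = 506.9 kN → 380 kN.
Block shear: A_gv = 1680, A_nv = 1040, A_nt = 272 mm²; R_n = min(0.6F_uA_nv, 0.6F_yA_gv) + U_bs·F_u·A_nt = 358.4 kN → 269 kN.
Bolt shear governs: 119 kN.

119 kN (bolt shear governs)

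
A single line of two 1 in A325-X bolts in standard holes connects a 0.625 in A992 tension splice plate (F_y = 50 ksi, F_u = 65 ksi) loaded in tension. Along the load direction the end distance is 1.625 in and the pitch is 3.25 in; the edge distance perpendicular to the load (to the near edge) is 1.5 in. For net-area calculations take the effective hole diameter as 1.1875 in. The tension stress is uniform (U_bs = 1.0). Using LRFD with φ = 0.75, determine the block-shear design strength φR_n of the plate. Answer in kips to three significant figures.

84.2 kips

Shear plane L_v = 1.625 + 1·3.25 = 4.875 in; A_gv = 4.875 × 0.625 = 3.047 in².
A_nv = (4.875 − 1.5·1.1875) × 0.625 = 1.934 in².
A_nt = (1.5 − 0.5·1.1875) × 0.625 = 0.5664 in².
0.6 F_u A_nv = 75.41 kips; 0.6 F_y A_gv = 91.41 kips → shear rupture governs the shear term.
R_n = 75.41 + 1.0 × 65 × 0.5664 = 112.2 kips.
Design strength φR_n = 0.75 × 112.2 = 84.2 kips.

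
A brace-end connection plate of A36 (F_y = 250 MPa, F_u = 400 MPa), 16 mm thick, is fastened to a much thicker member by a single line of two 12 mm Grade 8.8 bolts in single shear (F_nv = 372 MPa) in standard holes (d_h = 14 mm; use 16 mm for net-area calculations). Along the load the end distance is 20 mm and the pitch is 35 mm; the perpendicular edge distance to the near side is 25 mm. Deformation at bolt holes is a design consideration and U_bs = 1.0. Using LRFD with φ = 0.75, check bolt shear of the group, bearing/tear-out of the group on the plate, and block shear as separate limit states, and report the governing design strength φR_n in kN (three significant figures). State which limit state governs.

63.1 kN (bolt shear governs)

Bolt shear: A_b = π·12²/4 = 113.1 mm²; R_n = 372 × 113.1 × 2 × 1 / 1000 = 84.14 kN → 0.75 × 84.14 = 63.1 kN.
Bearing: edge l_c = 13, r_n = 99.84 kN; interior l_c = 21, r_n = 161.3 kN; R_n = 99.84 + 1·161.3 = 261.1 kN → 196 kN.
Block shear: A_gv = 880, A_nv = 496, A_nt = 272 mm²; R_n = min(0.6F_uA_nv, 0.6F_yA_gv) + U_bs·F_u·A_nt = 227.8 kN → 171 kN.
Bolt shear governs: 63.1 kN.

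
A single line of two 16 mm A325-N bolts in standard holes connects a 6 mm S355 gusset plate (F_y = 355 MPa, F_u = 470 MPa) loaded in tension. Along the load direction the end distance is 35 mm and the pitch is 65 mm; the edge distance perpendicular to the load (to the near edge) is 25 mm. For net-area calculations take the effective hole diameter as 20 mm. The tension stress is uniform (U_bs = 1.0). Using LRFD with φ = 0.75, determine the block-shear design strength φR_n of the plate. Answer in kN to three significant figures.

Shear plane L_v = 35 + 1·65 = 100 mm; A_gv = 100 × 6 = 600 mm².
A_nv = (100 − 1.5·20) × 6 = 420 mm².
A_nt = (25 − 0.5·20) × 6 = 90 mm².
0.6 F_u A_nv = 118.4 kN; 0.6 F_y A_gv = 127.8 kN → shear rupture governs the shear term.
R_n = 118.4 + 1.0 × 470 × 90 / 1000 = 160.7 kN.
Design strength φR_n = 0.75 × 160.7 = 121 kN.

121 kN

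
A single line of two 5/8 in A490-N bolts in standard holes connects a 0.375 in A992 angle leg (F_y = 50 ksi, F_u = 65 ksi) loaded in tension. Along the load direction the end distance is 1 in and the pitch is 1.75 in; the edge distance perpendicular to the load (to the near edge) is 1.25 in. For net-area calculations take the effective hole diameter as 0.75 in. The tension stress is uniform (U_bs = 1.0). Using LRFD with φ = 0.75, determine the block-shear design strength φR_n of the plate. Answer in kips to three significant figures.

Shear plane L_v = 1 + 1·1.75 = 2.75 in; A_gv = 2.75 × 0.375 = 1.031 in².
A_nv = (2.75 − 1.5·0.75) × 0.375 = 0.6094 in².
A_nt = (1.25 − 0.5·0.75) × 0.375 = 0.3281 in².
0.6 F_u A_nv = 23.77 kips; 0.6 F_y A_gv = 30.94 kips → shear rupture governs the shear term.
R_n = 23.77 + 1.0 × 65 × 0.3281 = 45.09 kips.
Design strength φR_n = 0.75 × 45.09 = 33.8 kips.

33.8 kips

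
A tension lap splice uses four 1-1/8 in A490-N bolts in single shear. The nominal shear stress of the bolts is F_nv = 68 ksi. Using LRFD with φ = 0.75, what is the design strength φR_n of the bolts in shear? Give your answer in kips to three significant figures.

203 kips

A_b = π × 1.125² / 4 = 0.994 in².
R_n = F_nv · A_b · n · n_s = 68 × 0.994 × 4 × 1 = 270.4 kips.
Design strength φR_n = 0.75 × 270.4 = 203 kips.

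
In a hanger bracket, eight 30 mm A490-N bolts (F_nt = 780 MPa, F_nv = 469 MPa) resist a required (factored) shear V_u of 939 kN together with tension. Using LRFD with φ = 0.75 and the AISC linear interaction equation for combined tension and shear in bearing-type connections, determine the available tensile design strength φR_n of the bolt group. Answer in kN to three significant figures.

2740 kN

A_b = π·30²/4 = 706.9 mm²; f_rv = 939 × 1000 / (8 × 706.9) = 166.1 MPa.
F'_nt = 1.3 F_nt − (F_nt / φF_nv) f_rv = 1.3·780 − (780/(0.75·469))·166.1 = 645.8 MPa, capped at F_nt → F'_nt = 645.8 MPa.
R_n = F'_nt · A_b · n = 645.8 × 706.9 × 8 / 1000 = 3652 kN.
Design strength φR_n = 0.75 × 3652 = 2740 kN.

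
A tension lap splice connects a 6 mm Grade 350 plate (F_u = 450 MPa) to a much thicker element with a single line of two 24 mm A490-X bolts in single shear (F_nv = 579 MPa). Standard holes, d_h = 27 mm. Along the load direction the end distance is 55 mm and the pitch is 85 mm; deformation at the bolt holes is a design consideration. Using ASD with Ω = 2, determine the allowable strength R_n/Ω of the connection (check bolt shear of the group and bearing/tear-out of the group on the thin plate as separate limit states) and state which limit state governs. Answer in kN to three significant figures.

145 kN (bearing governs)

Bolt shear: A_b = π·24²/4 = 452.4 mm²; R_n = 579 × 452.4 × 2 × 1 / 1000 = 523.9 kN → 523.9 / 2 = 262 kN.
Bearing (1.2 l_c t F_u ≤ 2.4 d t F_u): upper limit = 2.4·24·6·450 / 1000 = 155.5 kN.
  Edge l_c = 55 − 27/2 = 41.5 → r_n = 134.5 kN; interior l_c = 85 − 27 = 58 → r_n = 155.5 kN.
  R_n,bearing = 1·134.5 + 1·155.5 = 290 kN → 290 / 2 = 145 kN.
Bearing governs: 145 kN.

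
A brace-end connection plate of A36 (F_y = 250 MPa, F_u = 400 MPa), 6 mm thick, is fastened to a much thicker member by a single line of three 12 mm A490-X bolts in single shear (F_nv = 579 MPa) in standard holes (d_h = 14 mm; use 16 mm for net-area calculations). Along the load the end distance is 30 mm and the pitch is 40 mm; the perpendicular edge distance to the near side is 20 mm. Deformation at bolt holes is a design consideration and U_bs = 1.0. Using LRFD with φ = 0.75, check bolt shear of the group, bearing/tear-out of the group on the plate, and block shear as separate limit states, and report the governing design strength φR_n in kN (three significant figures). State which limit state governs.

95.8 kN (block shear governs)

Bolt shear: A_b = π·12²/4 = 113.1 mm²; R_n = 579 × 113.1 × 3 × 1 / 1000 = 196.5 kN → 0.75 × 196.5 = 147 kN.
Bearing: edge l_c = 23, r_n = 66.24 kN; interior l_c = 26, r_n = 69.12 kN; R_n = 66.24 + 2·69.12 = 204.5 kN → 153 kN.
Block shear: A_gv = 660, A_nv = 420, A_nt = 72 mm²; R_n = min(0.6F_uA_nv, 0.6F_yA_gv) + U_bs·F_u·A_nt = 127.8 kN → 95.8 kN.
Block shear governs: 95.8 kN.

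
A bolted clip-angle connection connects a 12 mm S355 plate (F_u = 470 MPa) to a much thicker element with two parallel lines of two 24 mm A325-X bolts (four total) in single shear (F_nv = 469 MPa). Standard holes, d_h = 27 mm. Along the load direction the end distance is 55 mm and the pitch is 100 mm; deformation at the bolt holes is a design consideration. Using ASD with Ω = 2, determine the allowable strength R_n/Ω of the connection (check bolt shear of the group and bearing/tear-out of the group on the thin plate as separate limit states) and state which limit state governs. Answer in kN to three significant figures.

Bolt shear: A_b = π·24²/4 = 452.4 mm²; R_n = 469 × 452.4 × 4 × 1 / 1000 = 848.7 kN → 848.7 / 2 = 424 kN.
Bearing (1.2 l_c t F_u ≤ 2.4 d t F_u): upper limit = 2.4·24·12·470 / 1000 = 324.9 kN.
  Edge l_c = 55 − 27/2 = 41.5 → r_n = 280.9 kN; interior l_c = 100 − 27 = 73 → r_n = 324.9 kN.
  R_n,bearing = 2·280.9 + 2·324.9 = 1211 kN → 1211 / 2 = 606 kN.
Bolt shear governs: 424 kN.

424 kN (bolt shear governs)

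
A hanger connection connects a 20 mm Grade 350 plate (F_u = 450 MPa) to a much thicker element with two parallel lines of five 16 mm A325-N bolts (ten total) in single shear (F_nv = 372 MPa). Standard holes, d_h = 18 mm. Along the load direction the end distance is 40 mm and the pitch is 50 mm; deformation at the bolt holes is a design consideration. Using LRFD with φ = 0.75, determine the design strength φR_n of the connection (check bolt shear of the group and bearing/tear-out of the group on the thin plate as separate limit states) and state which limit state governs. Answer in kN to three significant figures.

561 kN (bolt shear governs)

Bolt shear: A_b = π·16²/4 = 201.1 mm²; R_n = 372 × 201.1 × 10 × 1 / 1000 = 748 kN → 0.75 × 748 = 561 kN.
Bearing (1.2 l_c t F_u ≤ 2.4 d t F_u): upper limit = 2.4·16·20·450 / 1000 = 345.6 kN.
  Edge l_c = 40 − 18/2 = 31 → r_n = 334.8 kN; interior l_c = 50 − 18 = 32 → r_n = 345.6 kN.
  R_n,bearing = 2·334.8 + 8·345.6 = 3434 kN → 0.75 × 3434 = 2580 kN.
Bolt shear governs: 561 kN.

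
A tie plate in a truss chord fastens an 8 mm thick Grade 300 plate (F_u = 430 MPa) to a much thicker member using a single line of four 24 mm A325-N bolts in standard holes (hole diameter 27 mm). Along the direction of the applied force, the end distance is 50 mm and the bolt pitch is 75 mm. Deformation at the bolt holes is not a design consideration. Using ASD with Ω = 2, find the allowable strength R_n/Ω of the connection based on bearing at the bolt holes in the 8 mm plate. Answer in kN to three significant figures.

Per bolt r_n = 1.5 l_c t F_u ≤ 3.0 d t F_u; upper limit = 3.0 × 24 × 8 × 430 / 1000 = 247.7 kN.
Edge bolt: l_c = 50 − 27/2 = 36.5 mm → 1.5 × 36.5 × 8 × 430 / 1000 = 188.3 → r_n = 188.3 kN.
Interior bolts: l_c = 75 − 27 = 48 mm → 1.5 × 48 × 8 × 430 / 1000 = 247.7 → r_n = 247.7 kN.
R_n = 1 × 188.3 + 3 × 247.7 = 931.4 kN.
Allowable strength R_n/Ω = 931.4 / 2 = 466 kN.

466 kN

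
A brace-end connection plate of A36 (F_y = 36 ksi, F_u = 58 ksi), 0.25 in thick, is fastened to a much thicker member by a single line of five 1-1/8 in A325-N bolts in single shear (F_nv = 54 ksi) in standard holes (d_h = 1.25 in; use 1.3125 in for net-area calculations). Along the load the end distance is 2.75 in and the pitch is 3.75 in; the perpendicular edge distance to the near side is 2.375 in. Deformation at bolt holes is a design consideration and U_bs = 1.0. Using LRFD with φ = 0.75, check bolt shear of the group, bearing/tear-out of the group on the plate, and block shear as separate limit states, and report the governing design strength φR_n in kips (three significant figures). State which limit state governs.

Bolt shear: A_b = π·1.125²/4 = 0.994 in²; R_n = 54 × 0.994 × 5 × 1 = 268.4 kips → 0.75 × 268.4 = 201 kips.
Bearing: edge l_c = 2.125, r_n = 36.97 kips; interior l_c = 2.5, r_n = 39.15 kips; R_n = 36.97 + 4·39.15 = 193.6 kips → 145 kips.
Block shear: A_gv = 4.438, A_nv = 2.961, A_nt = 0.4297 in²; R_n = min(0.6F_uA_nv, 0.6F_yA_gv) + U_bs·F_u·A_nt = 120.8 kips → 90.6 kips.
Block shear governs: 90.6 kips.

90.6 kips (block shear governs)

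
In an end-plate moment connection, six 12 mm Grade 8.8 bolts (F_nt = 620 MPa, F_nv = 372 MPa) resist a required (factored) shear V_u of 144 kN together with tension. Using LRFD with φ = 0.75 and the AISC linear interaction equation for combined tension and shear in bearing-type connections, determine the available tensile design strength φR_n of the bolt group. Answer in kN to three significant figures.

A_b = π·12²/4 = 113.1 mm²; f_rv = 144 × 1000 / (6 × 113.1) = 212.2 MPa.
F'_nt = 1.3 F_nt − (F_nt / φF_nv) f_rv = 1.3·620 − (620/(0.75·372))·212.2 = 334.4 MPa, capped at F_nt → F'_nt = 334.4 MPa.
R_n = F'_nt · A_b · n = 334.4 × 113.1 × 6 / 1000 = 226.9 kN.
Design strength φR_n = 0.75 × 226.9 = 170 kN.

170 kN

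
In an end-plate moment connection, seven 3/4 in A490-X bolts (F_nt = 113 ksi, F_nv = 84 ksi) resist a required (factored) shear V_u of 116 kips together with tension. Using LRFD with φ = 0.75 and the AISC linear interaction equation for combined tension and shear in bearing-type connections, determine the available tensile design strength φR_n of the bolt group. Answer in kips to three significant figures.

A_b = π·0.75²/4 = 0.4418 in²; f_rv = 116 / (7 × 0.4418) = 37.51 ksi.
F'_nt = 1.3 F_nt − (F_nt / φF_nv) f_rv = 1.3·113 − (113/(0.75·84))·37.51 = 79.62 ksi, capped at F_nt → F'_nt = 79.62 ksi.
R_n = F'_nt · A_b · n = 79.62 × 0.4418 × 7 = 246.2 kips.
Design strength φR_n = 0.75 × 246.2 = 185 kips.

185 kips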